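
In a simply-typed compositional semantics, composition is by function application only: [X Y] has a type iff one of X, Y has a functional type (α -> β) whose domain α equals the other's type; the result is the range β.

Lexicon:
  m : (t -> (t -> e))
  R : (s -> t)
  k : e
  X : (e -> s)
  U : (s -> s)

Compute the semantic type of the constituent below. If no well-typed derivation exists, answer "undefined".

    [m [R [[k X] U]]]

[k X]: (e -> s) applied to e yields s.
[[k X] U]: (s -> s) applied to s yields s.
[R [[k X] U]]: (s -> t) applied to s yields t.
[m [R [[k X] U]]]: (t -> (t -> e)) applied to t yields (t -> e).

(t -> e)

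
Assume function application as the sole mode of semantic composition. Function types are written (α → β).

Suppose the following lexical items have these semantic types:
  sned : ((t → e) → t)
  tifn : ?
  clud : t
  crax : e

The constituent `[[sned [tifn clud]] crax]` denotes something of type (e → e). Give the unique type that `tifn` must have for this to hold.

At [[sned [tifn clud]] crax] (required: (e → e)): crax is e, which is not a function with range (e → e); hence [sned [tifn clud]] is the functor — type (e → (e → e)).
At [sned [tifn clud]] (required: (e → (e → e))): sned is ((t → e) → t), which is not a function with range (e → (e → e)); hence [tifn clud] is the functor — type (((t → e) → t) → (e → (e → e))).
At [tifn clud] (required: (((t → e) → t) → (e → (e → e)))): clud is t, which is not a function with range (((t → e) → t) → (e → (e → e))); hence tifn is the functor — type (t → (((t → e) → t) → (e → (e → e)))).

(t → (((t → e) → t) → (e → (e → e))))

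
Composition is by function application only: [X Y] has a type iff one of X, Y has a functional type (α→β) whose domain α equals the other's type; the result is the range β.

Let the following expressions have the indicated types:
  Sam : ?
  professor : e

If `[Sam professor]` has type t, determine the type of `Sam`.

(e→t)

For [Sam professor] to have type t with professor of type e, Sam must be the function: Sam : (e→t).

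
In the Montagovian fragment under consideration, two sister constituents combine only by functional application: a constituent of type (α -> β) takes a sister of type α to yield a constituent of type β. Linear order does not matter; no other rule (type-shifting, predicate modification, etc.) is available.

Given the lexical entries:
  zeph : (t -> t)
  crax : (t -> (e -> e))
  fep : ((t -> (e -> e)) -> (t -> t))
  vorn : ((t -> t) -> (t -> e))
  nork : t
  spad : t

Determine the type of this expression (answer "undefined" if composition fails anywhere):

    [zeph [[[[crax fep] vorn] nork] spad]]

undefined

[crax fep] — fep of type ((t -> (e -> e)) -> (t -> t)) combines with crax of type (t -> (e -> e)): type (t -> t).
[[crax fep] vorn] — vorn of type ((t -> t) -> (t -> e)) combines with [crax fep] of type (t -> t): type (t -> e).
[[[crax fep] vorn] nork] — [[crax fep] vorn] of type (t -> e) combines with nork of type t: type e.
At [[[[crax fep] vorn] nork] spad]: neither e nor t can take the other as argument; the node is ill-typed.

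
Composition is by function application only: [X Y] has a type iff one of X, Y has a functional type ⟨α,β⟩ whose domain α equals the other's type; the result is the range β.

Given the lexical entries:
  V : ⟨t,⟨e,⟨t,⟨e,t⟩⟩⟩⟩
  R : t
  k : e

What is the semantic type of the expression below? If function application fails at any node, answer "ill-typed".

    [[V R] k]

[V R]: ⟨t,⟨e,⟨t,⟨e,t⟩⟩⟩⟩ applied to t yields ⟨e,⟨t,⟨e,t⟩⟩⟩.
[[V R] k]: ⟨e,⟨t,⟨e,t⟩⟩⟩ applied to e yields ⟨t,⟨e,t⟩⟩.

⟨t,⟨e,t⟩⟩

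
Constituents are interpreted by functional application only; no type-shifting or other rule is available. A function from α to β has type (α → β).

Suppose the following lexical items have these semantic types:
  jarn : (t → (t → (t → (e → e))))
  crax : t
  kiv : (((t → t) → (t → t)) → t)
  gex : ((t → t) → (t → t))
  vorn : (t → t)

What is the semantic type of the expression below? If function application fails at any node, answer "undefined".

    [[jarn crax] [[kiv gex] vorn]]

(t → (e → e))

[jarn crax]: jarn is (t → (t → (t → (e → e)))), crax is t; result (t → (t → (e → e))).
[kiv gex]: kiv is (((t → t) → (t → t)) → t), gex is ((t → t) → (t → t)); result t.
[[kiv gex] vorn]: vorn is (t → t), [kiv gex] is t; result t.
[[jarn crax] [[kiv gex] vorn]]: [jarn crax] is (t → (t → (e → e))), [[kiv gex] vorn] is t; result (t → (e → e)).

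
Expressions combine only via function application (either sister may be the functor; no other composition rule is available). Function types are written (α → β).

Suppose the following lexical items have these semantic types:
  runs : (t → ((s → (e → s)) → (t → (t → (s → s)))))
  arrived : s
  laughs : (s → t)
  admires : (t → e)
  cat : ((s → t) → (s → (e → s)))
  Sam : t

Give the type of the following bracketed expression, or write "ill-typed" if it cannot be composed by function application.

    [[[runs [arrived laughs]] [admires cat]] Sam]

ill-typed

[arrived laughs] — laughs of type (s → t) combines with arrived of type s: type t.
[runs [arrived laughs]] — runs of type (t → ((s → (e → s)) → (t → (t → (s → s))))) combines with [arrived laughs] of type t: type ((s → (e → s)) → (t → (t → (s → s)))).
[admires cat]: (t → e) and ((s → t) → (s → (e → s))) cannot combine by function application — type clash.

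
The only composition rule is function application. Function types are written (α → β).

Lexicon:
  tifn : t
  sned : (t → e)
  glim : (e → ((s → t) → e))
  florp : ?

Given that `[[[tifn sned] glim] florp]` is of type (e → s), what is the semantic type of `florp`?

At [[[tifn sned] glim] florp] (required: (e → s)): [[tifn sned] glim] is ((s → t) → e), which is not a function with range (e → s); hence florp is the functor — type (((s → t) → e) → (e → s)).

(((s → t) → e) → (e → s))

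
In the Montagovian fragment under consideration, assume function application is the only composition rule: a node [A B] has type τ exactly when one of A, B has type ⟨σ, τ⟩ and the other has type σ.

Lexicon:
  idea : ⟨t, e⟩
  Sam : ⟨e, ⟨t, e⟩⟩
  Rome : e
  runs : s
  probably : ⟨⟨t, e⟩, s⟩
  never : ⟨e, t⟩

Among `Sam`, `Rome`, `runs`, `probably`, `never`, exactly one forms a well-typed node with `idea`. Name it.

Sam : ⟨e, ⟨t, e⟩⟩ — neither side's domain matches the other.
Rome : e — neither side's domain matches the other.
runs : s — neither side's domain matches the other.
probably — combines: probably : ⟨⟨t, e⟩, s⟩ takes idea : ⟨t, e⟩ as argument, giving s.
never : ⟨e, t⟩ — neither side's domain matches the other.

probably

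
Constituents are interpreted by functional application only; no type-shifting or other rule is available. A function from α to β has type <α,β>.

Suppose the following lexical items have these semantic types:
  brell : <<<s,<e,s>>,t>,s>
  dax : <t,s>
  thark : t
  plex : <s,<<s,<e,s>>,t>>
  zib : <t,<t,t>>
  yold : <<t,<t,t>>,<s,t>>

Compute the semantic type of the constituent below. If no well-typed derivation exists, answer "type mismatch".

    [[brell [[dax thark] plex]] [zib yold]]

t

At [dax thark], dax : <t,s> takes thark : t, giving s.
At [[dax thark] plex], plex : <s,<<s,<e,s>>,t>> takes [dax thark] : s, giving <<s,<e,s>>,t>.
At [brell [[dax thark] plex]], brell : <<<s,<e,s>>,t>,s> takes [[dax thark] plex] : <<s,<e,s>>,t>, giving s.
At [zib yold], yold : <<t,<t,t>>,<s,t>> takes zib : <t,<t,t>>, giving <s,t>.
At [[brell [[dax thark] plex]] [zib yold]], [zib yold] : <s,t> takes [brell [[dax thark] plex]] : s, giving t.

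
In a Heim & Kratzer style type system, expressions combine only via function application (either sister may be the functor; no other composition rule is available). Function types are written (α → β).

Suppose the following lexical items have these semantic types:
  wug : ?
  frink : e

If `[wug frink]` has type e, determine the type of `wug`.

(e → e)

At [wug frink] (required: e): frink is e, which is not a function with range e; hence wug is the functor — type (e → e).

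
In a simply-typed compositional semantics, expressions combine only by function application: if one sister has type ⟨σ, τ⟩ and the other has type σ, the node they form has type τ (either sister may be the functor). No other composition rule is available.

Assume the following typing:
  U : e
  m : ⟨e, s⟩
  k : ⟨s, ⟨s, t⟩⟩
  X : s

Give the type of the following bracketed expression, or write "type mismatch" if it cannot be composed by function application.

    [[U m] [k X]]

t

At [U m], m : ⟨e, s⟩ takes U : e, giving s.
At [k X], k : ⟨s, ⟨s, t⟩⟩ takes X : s, giving ⟨s, t⟩.
At [[U m] [k X]], [k X] : ⟨s, t⟩ takes [U m] : s, giving t.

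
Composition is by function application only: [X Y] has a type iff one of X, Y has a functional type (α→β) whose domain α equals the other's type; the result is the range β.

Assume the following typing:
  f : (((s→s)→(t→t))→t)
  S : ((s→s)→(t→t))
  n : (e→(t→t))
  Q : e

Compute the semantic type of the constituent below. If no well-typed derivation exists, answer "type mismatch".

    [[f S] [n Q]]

t

[f S]: functor f : (((s→s)→(t→t))→t), argument S : ((s→s)→(t→t)); result t.
[n Q]: functor n : (e→(t→t)), argument Q : e; result (t→t).
[[f S] [n Q]]: functor [n Q] : (t→t), argument [f S] : t; result t.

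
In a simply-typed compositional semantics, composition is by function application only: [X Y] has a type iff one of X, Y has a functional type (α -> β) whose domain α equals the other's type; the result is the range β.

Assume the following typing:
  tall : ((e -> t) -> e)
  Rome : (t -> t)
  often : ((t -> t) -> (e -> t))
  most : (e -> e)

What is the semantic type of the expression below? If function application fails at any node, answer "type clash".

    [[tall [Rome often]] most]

[Rome often]: often is ((t -> t) -> (e -> t)), Rome is (t -> t); result (e -> t).
[tall [Rome often]]: tall is ((e -> t) -> e), [Rome often] is (e -> t); result e.
[[tall [Rome often]] most]: most is (e -> e), [tall [Rome often]] is e; result e.

e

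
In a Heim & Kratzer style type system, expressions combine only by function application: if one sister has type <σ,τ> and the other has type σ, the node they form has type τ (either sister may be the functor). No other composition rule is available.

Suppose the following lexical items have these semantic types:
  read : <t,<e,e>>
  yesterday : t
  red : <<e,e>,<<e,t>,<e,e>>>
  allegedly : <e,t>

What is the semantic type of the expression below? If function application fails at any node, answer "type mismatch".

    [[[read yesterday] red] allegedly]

[read yesterday]: read is <t,<e,e>>, yesterday is t; result <e,e>.
[[read yesterday] red]: red is <<e,e>,<<e,t>,<e,e>>>, [read yesterday] is <e,e>; result <<e,t>,<e,e>>.
[[[read yesterday] red] allegedly]: [[read yesterday] red] is <<e,t>,<e,e>>, allegedly is <e,t>; result <e,e>.

<e,e>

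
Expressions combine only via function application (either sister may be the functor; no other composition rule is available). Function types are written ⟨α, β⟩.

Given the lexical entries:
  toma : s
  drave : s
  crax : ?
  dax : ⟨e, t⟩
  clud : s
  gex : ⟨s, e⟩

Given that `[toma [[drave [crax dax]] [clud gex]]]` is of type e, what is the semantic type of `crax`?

At [toma [[drave [crax dax]] [clud gex]]] (required: e): toma is s, which is not a function with range e; hence [[drave [crax dax]] [clud gex]] is the functor — type ⟨s, e⟩.
At [[drave [crax dax]] [clud gex]] (required: ⟨s, e⟩): [clud gex] is e, which is not a function with range ⟨s, e⟩; hence [drave [crax dax]] is the functor — type ⟨e, ⟨s, e⟩⟩.
At [drave [crax dax]] (required: ⟨e, ⟨s, e⟩⟩): drave is s, which is not a function with range ⟨e, ⟨s, e⟩⟩; hence [crax dax] is the functor — type ⟨s, ⟨e, ⟨s, e⟩⟩⟩.
At [crax dax] (required: ⟨s, ⟨e, ⟨s, e⟩⟩⟩): dax is ⟨e, t⟩, which is not a function with range ⟨s, ⟨e, ⟨s, e⟩⟩⟩; hence crax is the functor — type ⟨⟨e, t⟩, ⟨s, ⟨e, ⟨s, e⟩⟩⟩⟩.

⟨⟨e, t⟩, ⟨s, ⟨e, ⟨s, e⟩⟩⟩⟩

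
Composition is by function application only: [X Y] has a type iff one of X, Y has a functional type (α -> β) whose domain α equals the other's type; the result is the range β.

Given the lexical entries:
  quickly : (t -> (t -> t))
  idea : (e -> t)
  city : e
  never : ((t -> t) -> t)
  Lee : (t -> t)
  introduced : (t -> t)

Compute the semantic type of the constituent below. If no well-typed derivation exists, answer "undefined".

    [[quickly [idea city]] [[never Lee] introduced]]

[idea city]: idea is (e -> t), city is e; result t.
[quickly [idea city]]: quickly is (t -> (t -> t)), [idea city] is t; result (t -> t).
[never Lee]: never is ((t -> t) -> t), Lee is (t -> t); result t.
[[never Lee] introduced]: introduced is (t -> t), [never Lee] is t; result t.
[[quickly [idea city]] [[never Lee] introduced]]: [quickly [idea city]] is (t -> t), [[never Lee] introduced] is t; result t.

t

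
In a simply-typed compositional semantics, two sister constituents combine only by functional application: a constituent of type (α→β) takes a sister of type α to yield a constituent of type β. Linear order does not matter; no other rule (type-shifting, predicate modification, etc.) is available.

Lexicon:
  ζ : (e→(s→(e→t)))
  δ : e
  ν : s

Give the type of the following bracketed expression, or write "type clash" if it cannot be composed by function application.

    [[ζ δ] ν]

(e→t)

[ζ δ]: (e→(s→(e→t))) applied to e yields (s→(e→t)).
[[ζ δ] ν]: (s→(e→t)) applied to s yields (e→t).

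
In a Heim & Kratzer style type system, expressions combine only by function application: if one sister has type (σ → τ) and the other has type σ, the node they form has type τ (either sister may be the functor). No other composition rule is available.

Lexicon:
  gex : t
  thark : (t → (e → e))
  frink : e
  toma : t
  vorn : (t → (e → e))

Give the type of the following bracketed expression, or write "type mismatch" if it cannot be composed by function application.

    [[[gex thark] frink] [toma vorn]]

At [gex thark], thark : (t → (e → e)) takes gex : t, giving (e → e).
At [[gex thark] frink], [gex thark] : (e → e) takes frink : e, giving e.
At [toma vorn], vorn : (t → (e → e)) takes toma : t, giving (e → e).
At [[[gex thark] frink] [toma vorn]], [toma vorn] : (e → e) takes [[gex thark] frink] : e, giving e.

e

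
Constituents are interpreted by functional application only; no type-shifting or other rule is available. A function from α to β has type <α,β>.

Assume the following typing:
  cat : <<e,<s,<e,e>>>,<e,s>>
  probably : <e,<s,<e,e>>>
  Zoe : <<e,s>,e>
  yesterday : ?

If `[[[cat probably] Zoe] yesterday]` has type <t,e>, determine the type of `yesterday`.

For [[[cat probably] Zoe] yesterday] to have type <t,e> with [[cat probably] Zoe] of type e, yesterday must be the function: yesterday : <e,<t,e>>.

<e,<t,e>>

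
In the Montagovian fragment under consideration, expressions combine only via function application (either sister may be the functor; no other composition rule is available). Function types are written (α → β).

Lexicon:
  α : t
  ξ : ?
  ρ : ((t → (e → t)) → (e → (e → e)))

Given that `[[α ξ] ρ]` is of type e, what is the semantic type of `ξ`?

For [[α ξ] ρ] to have type e with ρ of type ((t → (e → t)) → (e → (e → e))), [α ξ] must be the function: [α ξ] : (((t → (e → t)) → (e → (e → e))) → e).
For [α ξ] to have type (((t → (e → t)) → (e → (e → e))) → e) with α of type t, ξ must be the function: ξ : (t → (((t → (e → t)) → (e → (e → e))) → e)).

(t → (((t → (e → t)) → (e → (e → e))) → e))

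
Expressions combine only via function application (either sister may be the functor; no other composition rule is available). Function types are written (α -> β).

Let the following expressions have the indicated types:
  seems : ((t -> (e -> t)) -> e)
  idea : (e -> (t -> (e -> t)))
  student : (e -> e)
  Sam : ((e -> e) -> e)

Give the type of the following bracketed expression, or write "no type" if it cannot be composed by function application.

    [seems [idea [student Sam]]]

[student Sam]: functor Sam : ((e -> e) -> e), argument student : (e -> e); result e.
[idea [student Sam]]: functor idea : (e -> (t -> (e -> t))), argument [student Sam] : e; result (t -> (e -> t)).
[seems [idea [student Sam]]]: functor seems : ((t -> (e -> t)) -> e), argument [idea [student Sam]] : (t -> (e -> t)); result e.

e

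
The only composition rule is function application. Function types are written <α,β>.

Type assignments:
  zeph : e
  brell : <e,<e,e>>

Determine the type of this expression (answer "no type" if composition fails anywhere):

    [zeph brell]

At [zeph brell], brell : <e,<e,e>> takes zeph : e, giving <e,e>.

<e,e>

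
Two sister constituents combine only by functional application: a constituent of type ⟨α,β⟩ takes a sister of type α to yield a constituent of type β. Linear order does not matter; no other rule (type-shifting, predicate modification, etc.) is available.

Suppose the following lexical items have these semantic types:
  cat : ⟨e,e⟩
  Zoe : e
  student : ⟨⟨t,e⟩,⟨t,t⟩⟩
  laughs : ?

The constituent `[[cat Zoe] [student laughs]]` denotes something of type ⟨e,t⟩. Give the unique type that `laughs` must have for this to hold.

For [[cat Zoe] [student laughs]] to have type ⟨e,t⟩ with [cat Zoe] of type e, [student laughs] must be the function: [student laughs] : ⟨e,⟨e,t⟩⟩.
For [student laughs] to have type ⟨e,⟨e,t⟩⟩ with student of type ⟨⟨t,e⟩,⟨t,t⟩⟩, laughs must be the function: laughs : ⟨⟨⟨t,e⟩,⟨t,t⟩⟩,⟨e,⟨e,t⟩⟩⟩.

⟨⟨⟨t,e⟩,⟨t,t⟩⟩,⟨e,⟨e,t⟩⟩⟩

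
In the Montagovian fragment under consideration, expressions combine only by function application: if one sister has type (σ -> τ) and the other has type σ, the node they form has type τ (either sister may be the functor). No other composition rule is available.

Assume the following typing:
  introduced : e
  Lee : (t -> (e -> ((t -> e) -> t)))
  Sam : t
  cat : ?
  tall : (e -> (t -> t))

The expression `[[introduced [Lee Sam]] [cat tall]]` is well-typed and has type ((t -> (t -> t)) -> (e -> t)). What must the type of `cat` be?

[[introduced [Lee Sam]] [cat tall]] must have type ((t -> (t -> t)) -> (e -> t)). The sister [introduced [Lee Sam]] has type ((t -> e) -> t); that is not a function onto ((t -> (t -> t)) -> (e -> t)), so [cat tall] must be the functor, of type (((t -> e) -> t) -> ((t -> (t -> t)) -> (e -> t))).
[cat tall] must have type (((t -> e) -> t) -> ((t -> (t -> t)) -> (e -> t))). The sister tall has type (e -> (t -> t)); that is not a function onto (((t -> e) -> t) -> ((t -> (t -> t)) -> (e -> t))), so cat must be the functor, of type ((e -> (t -> t)) -> (((t -> e) -> t) -> ((t -> (t -> t)) -> (e -> t)))).

((e -> (t -> t)) -> (((t -> e) -> t) -> ((t -> (t -> t)) -> (e -> t))))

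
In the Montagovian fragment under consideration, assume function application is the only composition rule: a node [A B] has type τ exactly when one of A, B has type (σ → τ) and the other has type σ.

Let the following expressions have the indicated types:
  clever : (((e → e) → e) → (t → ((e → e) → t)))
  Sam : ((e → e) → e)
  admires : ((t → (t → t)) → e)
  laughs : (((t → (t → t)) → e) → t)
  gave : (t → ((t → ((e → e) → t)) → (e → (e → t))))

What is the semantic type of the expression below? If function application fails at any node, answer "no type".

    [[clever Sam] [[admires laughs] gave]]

[clever Sam]: clever is (((e → e) → e) → (t → ((e → e) → t))), Sam is ((e → e) → e); result (t → ((e → e) → t)).
[admires laughs]: laughs is (((t → (t → t)) → e) → t), admires is ((t → (t → t)) → e); result t.
[[admires laughs] gave]: gave is (t → ((t → ((e → e) → t)) → (e → (e → t)))), [admires laughs] is t; result ((t → ((e → e) → t)) → (e → (e → t))).
[[clever Sam] [[admires laughs] gave]]: [[admires laughs] gave] is ((t → ((e → e) → t)) → (e → (e → t))), [clever Sam] is (t → ((e → e) → t)); result (e → (e → t)).

(e → (e → t))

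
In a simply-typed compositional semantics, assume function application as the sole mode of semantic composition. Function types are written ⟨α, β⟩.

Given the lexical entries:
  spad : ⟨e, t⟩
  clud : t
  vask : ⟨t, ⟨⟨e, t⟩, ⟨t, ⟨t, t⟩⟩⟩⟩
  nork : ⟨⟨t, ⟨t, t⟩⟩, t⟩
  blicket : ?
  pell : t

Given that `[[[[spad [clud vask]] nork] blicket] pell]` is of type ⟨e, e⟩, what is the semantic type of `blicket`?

At [[[[spad [clud vask]] nork] blicket] pell] (required: ⟨e, e⟩): pell is t, which is not a function with range ⟨e, e⟩; hence [[[spad [clud vask]] nork] blicket] is the functor — type ⟨t, ⟨e, e⟩⟩.
At [[[spad [clud vask]] nork] blicket] (required: ⟨t, ⟨e, e⟩⟩): [[spad [clud vask]] nork] is t, which is not a function with range ⟨t, ⟨e, e⟩⟩; hence blicket is the functor — type ⟨t, ⟨t, ⟨e, e⟩⟩⟩.

⟨t, ⟨t, ⟨e, e⟩⟩⟩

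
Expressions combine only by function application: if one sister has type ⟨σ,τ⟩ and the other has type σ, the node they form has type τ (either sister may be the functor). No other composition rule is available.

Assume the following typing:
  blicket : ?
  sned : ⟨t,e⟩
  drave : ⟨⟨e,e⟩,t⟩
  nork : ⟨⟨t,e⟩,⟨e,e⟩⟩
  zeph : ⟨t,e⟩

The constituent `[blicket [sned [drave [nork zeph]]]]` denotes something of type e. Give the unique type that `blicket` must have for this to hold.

[blicket [sned [drave [nork zeph]]]] is required to be e. [sned [drave [nork zeph]]] : e cannot yield e as functor, so blicket : ⟨e,e⟩.

⟨e,e⟩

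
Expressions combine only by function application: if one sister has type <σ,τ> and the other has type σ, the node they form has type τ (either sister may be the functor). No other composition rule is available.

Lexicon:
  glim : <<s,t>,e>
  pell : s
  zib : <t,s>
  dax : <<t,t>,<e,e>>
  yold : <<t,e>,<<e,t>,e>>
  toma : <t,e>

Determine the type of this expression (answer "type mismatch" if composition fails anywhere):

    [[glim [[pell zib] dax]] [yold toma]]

type mismatch

[pell zib]: s and <t,s> cannot combine by function application — type clash.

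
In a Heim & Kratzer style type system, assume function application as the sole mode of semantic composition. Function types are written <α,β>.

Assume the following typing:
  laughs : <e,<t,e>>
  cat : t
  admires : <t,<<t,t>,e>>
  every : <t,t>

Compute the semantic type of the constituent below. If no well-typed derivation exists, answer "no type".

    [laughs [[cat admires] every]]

<t,e>

[cat admires] — admires of type <t,<<t,t>,e>> combines with cat of type t: type <<t,t>,e>.
[[cat admires] every] — [cat admires] of type <<t,t>,e> combines with every of type <t,t>: type e.
[laughs [[cat admires] every]] — laughs of type <e,<t,e>> combines with [[cat admires] every] of type e: type <t,e>.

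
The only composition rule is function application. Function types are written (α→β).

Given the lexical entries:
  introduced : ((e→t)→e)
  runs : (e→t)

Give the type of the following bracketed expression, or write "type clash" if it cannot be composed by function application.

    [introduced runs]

[introduced runs]: introduced is ((e→t)→e), runs is (e→t); result e.

e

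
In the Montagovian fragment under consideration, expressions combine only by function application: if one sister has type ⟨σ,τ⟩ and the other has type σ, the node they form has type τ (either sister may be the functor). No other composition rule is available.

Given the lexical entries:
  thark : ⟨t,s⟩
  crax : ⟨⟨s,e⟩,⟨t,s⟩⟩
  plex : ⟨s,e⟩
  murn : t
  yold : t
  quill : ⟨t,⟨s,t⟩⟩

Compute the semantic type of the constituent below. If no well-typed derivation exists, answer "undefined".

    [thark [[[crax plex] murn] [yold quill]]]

s

[crax plex]: crax is ⟨⟨s,e⟩,⟨t,s⟩⟩, plex is ⟨s,e⟩; result ⟨t,s⟩.
[[crax plex] murn]: [crax plex] is ⟨t,s⟩, murn is t; result s.
[yold quill]: quill is ⟨t,⟨s,t⟩⟩, yold is t; result ⟨s,t⟩.
[[[crax plex] murn] [yold quill]]: [yold quill] is ⟨s,t⟩, [[crax plex] murn] is s; result t.
[thark [[[crax plex] murn] [yold quill]]]: thark is ⟨t,s⟩, [[[crax plex] murn] [yold quill]] is t; result s.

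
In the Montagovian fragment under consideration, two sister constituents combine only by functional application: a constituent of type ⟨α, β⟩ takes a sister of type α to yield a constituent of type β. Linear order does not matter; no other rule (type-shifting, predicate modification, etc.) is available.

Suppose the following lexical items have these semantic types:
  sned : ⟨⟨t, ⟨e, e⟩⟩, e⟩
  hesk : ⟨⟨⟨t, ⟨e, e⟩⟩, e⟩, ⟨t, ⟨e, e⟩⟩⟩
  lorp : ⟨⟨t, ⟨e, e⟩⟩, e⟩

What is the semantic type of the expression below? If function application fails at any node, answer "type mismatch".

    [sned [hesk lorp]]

At [hesk lorp], hesk : ⟨⟨⟨t, ⟨e, e⟩⟩, e⟩, ⟨t, ⟨e, e⟩⟩⟩ takes lorp : ⟨⟨t, ⟨e, e⟩⟩, e⟩, giving ⟨t, ⟨e, e⟩⟩.
At [sned [hesk lorp]], sned : ⟨⟨t, ⟨e, e⟩⟩, e⟩ takes [hesk lorp] : ⟨t, ⟨e, e⟩⟩, giving e.

e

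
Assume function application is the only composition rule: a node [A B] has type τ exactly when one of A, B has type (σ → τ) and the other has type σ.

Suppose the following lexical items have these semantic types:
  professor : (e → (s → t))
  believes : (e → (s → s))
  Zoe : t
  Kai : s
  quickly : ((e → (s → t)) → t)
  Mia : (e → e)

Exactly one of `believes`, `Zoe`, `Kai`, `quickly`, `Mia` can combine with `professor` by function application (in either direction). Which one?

believes : (e → (s → s)) — no; professor wants e, and believes wants e.
Zoe : t — no; professor wants e, and Zoe wants nothing (atomic).
Kai : s — no; professor wants e, and Kai wants nothing (atomic).
quickly — combines: quickly : ((e → (s → t)) → t) takes professor : (e → (s → t)) as argument, giving t.
Mia : (e → e) — no; professor wants e, and Mia wants e.

quickly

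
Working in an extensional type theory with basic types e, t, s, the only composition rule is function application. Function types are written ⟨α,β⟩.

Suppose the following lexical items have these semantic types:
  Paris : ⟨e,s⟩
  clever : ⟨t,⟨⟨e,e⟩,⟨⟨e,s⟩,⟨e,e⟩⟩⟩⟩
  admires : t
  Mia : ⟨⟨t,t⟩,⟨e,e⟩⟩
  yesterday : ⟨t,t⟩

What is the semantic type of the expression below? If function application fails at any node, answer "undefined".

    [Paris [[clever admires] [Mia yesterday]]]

⟨e,e⟩

[clever admires] — clever of type ⟨t,⟨⟨e,e⟩,⟨⟨e,s⟩,⟨e,e⟩⟩⟩⟩ combines with admires of type t: type ⟨⟨e,e⟩,⟨⟨e,s⟩,⟨e,e⟩⟩⟩.
[Mia yesterday] — Mia of type ⟨⟨t,t⟩,⟨e,e⟩⟩ combines with yesterday of type ⟨t,t⟩: type ⟨e,e⟩.
[[clever admires] [Mia yesterday]] — [clever admires] of type ⟨⟨e,e⟩,⟨⟨e,s⟩,⟨e,e⟩⟩⟩ combines with [Mia yesterday] of type ⟨e,e⟩: type ⟨⟨e,s⟩,⟨e,e⟩⟩.
[Paris [[clever admires] [Mia yesterday]]] — [[clever admires] [Mia yesterday]] of type ⟨⟨e,s⟩,⟨e,e⟩⟩ combines with Paris of type ⟨e,s⟩: type ⟨e,e⟩.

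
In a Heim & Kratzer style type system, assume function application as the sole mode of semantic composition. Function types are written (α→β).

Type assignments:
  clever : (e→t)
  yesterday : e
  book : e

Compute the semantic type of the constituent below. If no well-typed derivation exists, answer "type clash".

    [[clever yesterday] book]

[clever yesterday] — clever of type (e→t) combines with yesterday of type e: type t.
At [[clever yesterday] book]: neither t nor e can take the other as argument; the node is ill-typed.

type clash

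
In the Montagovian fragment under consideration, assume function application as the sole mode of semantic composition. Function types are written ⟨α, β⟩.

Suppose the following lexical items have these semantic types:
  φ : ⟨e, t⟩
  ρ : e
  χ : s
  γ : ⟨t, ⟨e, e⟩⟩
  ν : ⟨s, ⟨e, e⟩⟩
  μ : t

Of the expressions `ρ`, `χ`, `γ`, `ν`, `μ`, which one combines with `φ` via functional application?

ρ — combines: φ : ⟨e, t⟩ takes ρ : e as argument, giving t.
χ : s — φ needs e; χ needs nothing (atomic); neither fits.
γ : ⟨t, ⟨e, e⟩⟩ — φ needs e; γ needs t; neither fits.
ν : ⟨s, ⟨e, e⟩⟩ — φ needs e; ν needs s; neither fits.
μ : t — φ needs e; μ needs nothing (atomic); neither fits.

ρ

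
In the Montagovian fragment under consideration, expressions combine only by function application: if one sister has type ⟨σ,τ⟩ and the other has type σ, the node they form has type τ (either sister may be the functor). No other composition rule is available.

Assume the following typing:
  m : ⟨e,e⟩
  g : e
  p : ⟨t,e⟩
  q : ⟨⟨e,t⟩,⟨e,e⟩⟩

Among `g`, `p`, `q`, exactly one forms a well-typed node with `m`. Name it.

g — combines: m : ⟨e,e⟩ takes g : e as argument, giving e.
p : ⟨t,e⟩ — m needs e; p needs t; neither fits.
q : ⟨⟨e,t⟩,⟨e,e⟩⟩ — m needs e; q needs ⟨e,t⟩; neither fits.

g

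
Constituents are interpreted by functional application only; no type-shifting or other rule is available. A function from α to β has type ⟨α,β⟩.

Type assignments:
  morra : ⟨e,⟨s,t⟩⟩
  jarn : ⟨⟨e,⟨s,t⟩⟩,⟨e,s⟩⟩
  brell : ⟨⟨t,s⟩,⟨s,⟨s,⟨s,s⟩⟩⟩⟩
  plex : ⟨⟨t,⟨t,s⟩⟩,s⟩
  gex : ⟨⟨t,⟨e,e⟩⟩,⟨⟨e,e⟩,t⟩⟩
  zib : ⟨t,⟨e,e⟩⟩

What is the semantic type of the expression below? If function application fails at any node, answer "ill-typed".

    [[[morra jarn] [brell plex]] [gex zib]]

[morra jarn]: functor jarn : ⟨⟨e,⟨s,t⟩⟩,⟨e,s⟩⟩, argument morra : ⟨e,⟨s,t⟩⟩; result ⟨e,s⟩.
[brell plex]: ⟨⟨t,s⟩,⟨s,⟨s,⟨s,s⟩⟩⟩⟩ with ⟨⟨t,⟨t,s⟩⟩,s⟩ — neither is a function whose domain matches the other; composition fails here.

ill-typed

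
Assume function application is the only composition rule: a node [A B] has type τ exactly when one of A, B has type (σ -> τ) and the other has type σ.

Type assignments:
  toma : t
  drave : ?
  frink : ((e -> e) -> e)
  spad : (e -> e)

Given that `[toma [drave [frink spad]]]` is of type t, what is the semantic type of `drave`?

[toma [drave [frink spad]]] must have type t. The sister toma has type t; that is not a function onto t, so [drave [frink spad]] must be the functor, of type (t -> t).
[drave [frink spad]] must have type (t -> t). The sister [frink spad] has type e; that is not a function onto (t -> t), so drave must be the functor, of type (e -> (t -> t)).

(e -> (t -> t))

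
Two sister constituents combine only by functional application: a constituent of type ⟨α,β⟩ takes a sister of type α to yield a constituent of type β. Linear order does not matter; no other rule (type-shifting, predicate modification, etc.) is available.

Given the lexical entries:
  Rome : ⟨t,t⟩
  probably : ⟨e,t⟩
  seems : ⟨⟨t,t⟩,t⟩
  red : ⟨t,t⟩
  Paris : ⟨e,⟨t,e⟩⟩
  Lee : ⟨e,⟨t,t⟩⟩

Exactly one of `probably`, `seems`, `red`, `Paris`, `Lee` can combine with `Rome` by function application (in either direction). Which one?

probably : ⟨e,t⟩ — neither side's domain matches the other.
seems — combines: seems : ⟨⟨t,t⟩,t⟩ takes Rome : ⟨t,t⟩ as argument, giving t.
red : ⟨t,t⟩ — neither side's domain matches the other.
Paris : ⟨e,⟨t,e⟩⟩ — neither side's domain matches the other.
Lee : ⟨e,⟨t,t⟩⟩ — neither side's domain matches the other.

seems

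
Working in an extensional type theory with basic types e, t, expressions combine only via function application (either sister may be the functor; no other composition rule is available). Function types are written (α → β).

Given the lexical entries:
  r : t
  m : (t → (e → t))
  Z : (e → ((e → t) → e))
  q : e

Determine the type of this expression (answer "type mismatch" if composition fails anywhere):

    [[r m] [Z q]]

[r m]: (t → (e → t)) applied to t yields (e → t).
[Z q]: (e → ((e → t) → e)) applied to e yields ((e → t) → e).
[[r m] [Z q]]: ((e → t) → e) applied to (e → t) yields e.

e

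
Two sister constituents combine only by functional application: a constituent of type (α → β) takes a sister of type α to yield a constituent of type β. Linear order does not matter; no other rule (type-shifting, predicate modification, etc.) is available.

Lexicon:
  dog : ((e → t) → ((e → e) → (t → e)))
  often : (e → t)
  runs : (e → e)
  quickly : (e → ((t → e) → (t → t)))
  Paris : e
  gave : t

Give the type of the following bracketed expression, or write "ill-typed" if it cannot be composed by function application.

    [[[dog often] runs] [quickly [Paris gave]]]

ill-typed

[dog often]: ((e → t) → ((e → e) → (t → e))) applied to (e → t) yields ((e → e) → (t → e)).
[[dog often] runs]: ((e → e) → (t → e)) applied to (e → e) yields (t → e).
At [Paris gave]: neither e nor t can take the other as argument; the node is ill-typed.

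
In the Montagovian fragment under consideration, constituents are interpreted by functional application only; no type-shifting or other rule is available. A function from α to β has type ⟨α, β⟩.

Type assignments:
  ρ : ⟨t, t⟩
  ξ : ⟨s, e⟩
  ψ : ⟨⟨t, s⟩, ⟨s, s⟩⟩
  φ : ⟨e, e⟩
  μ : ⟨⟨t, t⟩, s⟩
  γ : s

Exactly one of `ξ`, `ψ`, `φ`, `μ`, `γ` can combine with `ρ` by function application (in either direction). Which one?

ξ : ⟨s, e⟩ — neither side's domain matches the other.
ψ : ⟨⟨t, s⟩, ⟨s, s⟩⟩ — neither side's domain matches the other.
φ : ⟨e, e⟩ — neither side's domain matches the other.
μ — combines: μ : ⟨⟨t, t⟩, s⟩ takes ρ : ⟨t, t⟩ as argument, giving s.
γ : s — neither side's domain matches the other.

μ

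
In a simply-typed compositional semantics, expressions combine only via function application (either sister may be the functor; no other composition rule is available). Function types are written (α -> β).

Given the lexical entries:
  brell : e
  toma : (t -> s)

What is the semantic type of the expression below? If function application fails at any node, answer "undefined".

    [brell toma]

[brell toma]: e and (t -> s) cannot combine by function application — type clash.

undefined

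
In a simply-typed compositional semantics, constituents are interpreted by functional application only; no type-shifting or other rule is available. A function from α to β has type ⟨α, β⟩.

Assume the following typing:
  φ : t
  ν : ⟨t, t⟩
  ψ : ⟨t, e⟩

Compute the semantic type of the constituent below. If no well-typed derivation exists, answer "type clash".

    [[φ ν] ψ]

[φ ν]: ⟨t, t⟩ applied to t yields t.
[[φ ν] ψ]: ⟨t, e⟩ applied to t yields e.

e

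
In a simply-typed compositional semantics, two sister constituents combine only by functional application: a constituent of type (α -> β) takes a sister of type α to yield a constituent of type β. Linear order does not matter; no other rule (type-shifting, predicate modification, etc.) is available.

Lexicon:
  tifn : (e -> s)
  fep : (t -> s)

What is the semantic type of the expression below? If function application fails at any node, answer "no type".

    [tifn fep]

no type

[tifn fep]: (e -> s) and (t -> s) cannot combine by function application — type clash.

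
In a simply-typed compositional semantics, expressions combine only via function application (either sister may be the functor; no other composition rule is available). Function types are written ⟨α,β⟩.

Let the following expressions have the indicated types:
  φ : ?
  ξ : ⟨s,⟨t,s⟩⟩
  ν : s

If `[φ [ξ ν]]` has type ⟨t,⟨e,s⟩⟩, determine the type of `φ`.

For [φ [ξ ν]] to have type ⟨t,⟨e,s⟩⟩ with [ξ ν] of type ⟨t,s⟩, φ must be the function: φ : ⟨⟨t,s⟩,⟨t,⟨e,s⟩⟩⟩.

⟨⟨t,s⟩,⟨t,⟨e,s⟩⟩⟩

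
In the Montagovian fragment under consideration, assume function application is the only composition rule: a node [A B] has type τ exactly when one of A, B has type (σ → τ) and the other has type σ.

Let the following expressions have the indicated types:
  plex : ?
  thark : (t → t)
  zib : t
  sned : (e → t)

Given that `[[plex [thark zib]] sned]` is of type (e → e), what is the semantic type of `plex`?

(t → ((e → t) → (e → e)))

At [[plex [thark zib]] sned] (required: (e → e)): sned is (e → t), which is not a function with range (e → e); hence [plex [thark zib]] is the functor — type ((e → t) → (e → e)).
At [plex [thark zib]] (required: ((e → t) → (e → e))): [thark zib] is t, which is not a function with range ((e → t) → (e → e)); hence plex is the functor — type (t → ((e → t) → (e → e))).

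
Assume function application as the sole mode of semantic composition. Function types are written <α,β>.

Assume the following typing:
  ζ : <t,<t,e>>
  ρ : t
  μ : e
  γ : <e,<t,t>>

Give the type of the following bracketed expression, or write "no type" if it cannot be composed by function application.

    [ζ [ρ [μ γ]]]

<t,e>

[μ γ] — γ of type <e,<t,t>> combines with μ of type e: type <t,t>.
[ρ [μ γ]] — [μ γ] of type <t,t> combines with ρ of type t: type t.
[ζ [ρ [μ γ]]] — ζ of type <t,<t,e>> combines with [ρ [μ γ]] of type t: type <t,e>.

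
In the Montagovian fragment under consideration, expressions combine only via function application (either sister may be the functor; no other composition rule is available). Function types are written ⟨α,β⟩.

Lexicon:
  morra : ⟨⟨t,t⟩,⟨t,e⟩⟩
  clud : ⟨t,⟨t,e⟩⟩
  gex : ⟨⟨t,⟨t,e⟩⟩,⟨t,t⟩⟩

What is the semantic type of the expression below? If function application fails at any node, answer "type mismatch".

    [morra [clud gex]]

[clud gex]: gex is ⟨⟨t,⟨t,e⟩⟩,⟨t,t⟩⟩, clud is ⟨t,⟨t,e⟩⟩; result ⟨t,t⟩.
[morra [clud gex]]: morra is ⟨⟨t,t⟩,⟨t,e⟩⟩, [clud gex] is ⟨t,t⟩; result ⟨t,e⟩.

⟨t,e⟩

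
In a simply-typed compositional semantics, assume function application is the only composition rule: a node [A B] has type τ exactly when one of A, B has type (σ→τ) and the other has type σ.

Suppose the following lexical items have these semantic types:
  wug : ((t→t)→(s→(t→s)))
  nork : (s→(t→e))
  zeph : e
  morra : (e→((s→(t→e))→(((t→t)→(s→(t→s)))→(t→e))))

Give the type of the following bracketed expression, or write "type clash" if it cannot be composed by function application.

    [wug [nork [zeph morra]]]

(t→e)

[zeph morra]: functor morra : (e→((s→(t→e))→(((t→t)→(s→(t→s)))→(t→e)))), argument zeph : e; result ((s→(t→e))→(((t→t)→(s→(t→s)))→(t→e))).
[nork [zeph morra]]: functor [zeph morra] : ((s→(t→e))→(((t→t)→(s→(t→s)))→(t→e))), argument nork : (s→(t→e)); result (((t→t)→(s→(t→s)))→(t→e)).
[wug [nork [zeph morra]]]: functor [nork [zeph morra]] : (((t→t)→(s→(t→s)))→(t→e)), argument wug : ((t→t)→(s→(t→s))); result (t→e).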